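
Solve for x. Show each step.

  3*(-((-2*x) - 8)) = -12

Step 1. [3*(-((-2*x) - 8)) = -12] 3·(inner) — divide through by 3 ⇒ div: -((-2*x) - 8) = -4.
Step 2. [-((-2*x) - 8) = -4] flip signs both sides ⇒ neg: (-2*x) - 8 = 4.
Step 3. [(-2*x) - 8 = 4] common factor -2 (LHS and 4) — divide through, so factor: x + 4 = -2.
Step 4. [x + 4 = -2] the outer +4 inverts by subtracting 4 ⇒ sub: x = -6.

Answer: x ∈ {-6}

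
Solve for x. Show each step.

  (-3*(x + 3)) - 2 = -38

Step 1. [(-3*(x + 3)) - 2 = -38] -2 is outermost — add 2 both sides. So sub: -3*(x + 3) = -36.
Step 2. [-3*(x + 3) = -36] -3 out front; divide by -3, so div: x + 3 = 12.
Step 3. [x + 3 = 12] peel the +3: subtract 3 from each side ⇒ sub: x = 9.

Answer: x ∈ {9}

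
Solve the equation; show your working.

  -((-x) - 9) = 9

Step 1. [-((-x) - 9) = 9] flip signs both sides, so neg: (-x) - 9 = -9.
Step 2. [(-x) - 9 = -9] add 9: x sits inside (… - 9) ⇒ sub: -x = 0.
Step 3. [-x = 0] leading − — multiply by −1, so neg: x = 0.

Answer: x ∈ {0}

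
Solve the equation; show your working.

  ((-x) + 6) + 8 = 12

Step 1. [((-x) + 6) + 8 = 12] subtract 8: x sits inside (… + 8) ⇒ sub: (-x) + 6 = 4.
Step 2. [(-x) + 6 = 4] 6 comes off first (subtract 6). So sub: -x = -2.
Step 3. [-x = -2] flip signs both sides ⇒ neg: x = 2.

Answer: x ∈ {2}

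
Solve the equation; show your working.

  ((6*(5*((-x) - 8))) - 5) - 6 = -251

Step 1. [((6*(5*((-x) - 8))) - 5) - 6 = -251] -6 is outermost — add 6 both sides. So sub: (6*(5*((-x) - 8))) - 5 = -245.
Step 2. [(6*(5*((-x) - 8))) - 5 = -245] the outer -5 inverts by adding 5. So sub: 6*(5*((-x) - 8)) = -240.
Step 3. [6*(5*((-x) - 8)) = -240] divide by the outer 6, so div: 5*((-x) - 8) = -40.
Step 4. [5*((-x) - 8) = -40] 5 out front; divide by 5, so div: (-x) - 8 = -8.
Step 5. [(-x) - 8 = -8] the outer -8 inverts by adding 8. So sub: -x = 0.
Step 6. [-x = 0] leading − — multiply by −1. So neg: x = 0.

Answer: x ∈ {0}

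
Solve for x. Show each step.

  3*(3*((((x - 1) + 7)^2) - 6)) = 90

Step 1. [3*(3*((((x - 1) + 7)^2) - 6)) = 90] divide by the outer 3. So div: 3*((((x - 1) + 7)^2) - 6) = 30.
Step 2. [3*((((x - 1) + 7)^2) - 6) = 30] 3·(inner) — divide through by 3 ⇒ div: (((x - 1) + 7)^2) - 6 = 10.
Step 3. [(((x - 1) + 7)^2) - 6 = 10] -6 is outermost — add 6 both sides, so sub: ((x - 1) + 7)^2 = 16.
Step 4. [((x - 1) + 7)^2 = 16] √ both sides: 16 ≥ 0 gives two branches ⇒ sqrt: (x - 1) + 7 = 4 or -4.
Step 5. [(x - 1) + 7 = 4 or -4] +7 is outermost — subtract 7 both sides ⇒ sub: x - 1 = -3 or -11.
Step 6. [x - 1 = -3 or -11] peel the -1: add 1 from each side, so sub: x = -2 or -10.

Answer: x ∈ {-10, -2}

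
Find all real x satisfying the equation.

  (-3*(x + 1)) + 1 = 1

Step 1. [(-3*(x + 1)) + 1 = 1] peel the +1: subtract 1 from each side, so sub: -3*(x + 1) = 0.
Step 2. [-3*(x + 1) = 0] leading coefficient -3: divide by -3 ⇒ div: x + 1 = 0.
Step 3. [x + 1 = 0] peel the +1: subtract 1 from each side. So sub: x = -1.

Answer: x ∈ {-1}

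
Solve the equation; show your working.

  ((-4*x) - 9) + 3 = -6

Step 1. [((-4*x) - 9) + 3 = -6] 3 comes off first (subtract 3) ⇒ sub: (-4*x) - 9 = -9.
Step 2. [(-4*x) - 9 = -9] 9 comes off first (add 9). So sub: -4*x = 0.
Step 3. [-4*x = 0] -4 out front; divide by -4 ⇒ div: x = 0.

Answer: x ∈ {0}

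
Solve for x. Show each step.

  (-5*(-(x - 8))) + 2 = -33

Step 1. [(-5*(-(x - 8))) + 2 = -33] the outer +2 inverts by subtracting 2, so sub: -5*(-(x - 8)) = -35.
Step 2. [-5*(-(x - 8)) = -35] -5·(inner) — divide through by -5. So div: -(x - 8) = 7.
Step 3. [-(x - 8) = 7] flip signs both sides, so neg: x - 8 = -7.
Step 4. [x - 8 = -7] peel the -8: add 8 from each side, so sub: x = 1.

Answer: x ∈ {1}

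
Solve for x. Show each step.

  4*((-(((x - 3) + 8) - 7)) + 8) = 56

Step 1. [4*((-(((x - 3) + 8) - 7)) + 8) = 56] 4·(inner) — divide through by 4. So div: (-(((x - 3) + 8) - 7)) + 8 = 14.
Step 2. [(-(((x - 3) + 8) - 7)) + 8 = 14] the outer +8 inverts by subtracting 8 ⇒ sub: -(((x - 3) + 8) - 7) = 6.
Step 3. [-(((x - 3) + 8) - 7) = 6] flip signs both sides, so neg: ((x - 3) + 8) - 7 = -6.
Step 4. [((x - 3) + 8) - 7 = -6] add 7: x sits inside (… - 7) ⇒ sub: (x - 3) + 8 = 1.
Step 5. [(x - 3) + 8 = 1] the outer +8 inverts by subtracting 8. So sub: x - 3 = -7.
Step 6. [x - 3 = -7] add 3: x sits inside (… - 3), so sub: x = -4.

Answer: x ∈ {-4}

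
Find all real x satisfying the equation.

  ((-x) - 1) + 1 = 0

Step 1. [((-x) - 1) + 1 = 0] +1 is outermost — subtract 1 both sides, so sub: (-x) - 1 = -1.
Step 2. [(-x) - 1 = -1] -1 is outermost — add 1 both sides, so sub: -x = 0.
Step 3. [-x = 0] leading − — multiply by −1, so neg: x = 0.

Answer: x ∈ {0}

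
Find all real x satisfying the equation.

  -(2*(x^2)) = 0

Step 1. [-(2*(x^2)) = 0] leading − — multiply by −1 ⇒ neg: 2*(x^2) = 0.
Step 2. [2*(x^2) = 0] LHS = 2·(…); ÷2 both sides. So div: x^2 = 0.
Step 3. [x^2 = 0] LHS squared, RHS 0 ≥ 0: apply √ (±). So sqrt: x = 0.

Answer: x ∈ {0}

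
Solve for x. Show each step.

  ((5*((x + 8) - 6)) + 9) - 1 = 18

Step 1. [((5*((x + 8) - 6)) + 9) - 1 = 18] -1 is outermost — add 1 both sides ⇒ sub: (5*((x + 8) - 6)) + 9 = 19.
Step 2. [(5*((x + 8) - 6)) + 9 = 19] the outer +9 inverts by subtracting 9. So sub: 5*((x + 8) - 6) = 10.
Step 3. [5*((x + 8) - 6) = 10] 5 out front; divide by 5. So div: (x + 8) - 6 = 2.
Step 4. [(x + 8) - 6 = 2] add 6: x sits inside (… - 6), so sub: x + 8 = 8.
Step 5. [x + 8 = 8] the outer +8 inverts by subtracting 8, so sub: x = 0.

Answer: x ∈ {0}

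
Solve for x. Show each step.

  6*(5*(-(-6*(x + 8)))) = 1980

Step 1. [6*(5*(-(-6*(x + 8)))) = 1980] 6·(inner) — divide through by 6, so div: 5*(-(-6*(x + 8))) = 330.
Step 2. [5*(-(-6*(x + 8))) = 330] 5 out front; divide by 5. So div: -(-6*(x + 8)) = 66.
Step 3. [-(-6*(x + 8)) = 66] LHS negated; negate both sides. So neg: -6*(x + 8) = -66.
Step 4. [-6*(x + 8) = -66] leading coefficient -6: divide by -6. So div: x + 8 = 11.
Step 5. [x + 8 = 11] the outer +8 inverts by subtracting 8 ⇒ sub: x = 3.

Answer: x ∈ {3}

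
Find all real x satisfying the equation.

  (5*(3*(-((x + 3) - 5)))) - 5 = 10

Step 1. [(5*(3*(-((x + 3) - 5)))) - 5 = 10] 5 divides every term; factor it out. So factor: (3*(-((x + 3) - 5))) - 1 = 2.
Step 2. [(3*(-((x + 3) - 5))) - 1 = 2] -1 is outermost — add 1 both sides, so sub: 3*(-((x + 3) - 5)) = 3.
Step 3. [3*(-((x + 3) - 5)) = 3] LHS = 3·(…); ÷3 both sides ⇒ div: -((x + 3) - 5) = 1.
Step 4. [-((x + 3) - 5) = 1] leading − — multiply by −1. So neg: (x + 3) - 5 = -1.
Step 5. [(x + 3) - 5 = -1] 5 comes off first (add 5) ⇒ sub: x + 3 = 4.
Step 6. [x + 3 = 4] 3 comes off first (subtract 3), so sub: x = 1.

Answer: x ∈ {1}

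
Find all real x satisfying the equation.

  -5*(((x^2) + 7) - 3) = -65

Step 1. [-5*(((x^2) + 7) - 3) = -65] -5 out front; divide by -5 ⇒ div: ((x^2) + 7) - 3 = 13.
Step 2. [((x^2) + 7) - 3 = 13] the outer -3 inverts by adding 3, so sub: (x^2) + 7 = 16.
Step 3. [(x^2) + 7 = 16] subtract 7: x sits inside (… + 7). So sub: x^2 = 9.
Step 4. [x^2 = 9] LHS squared, RHS 9 ≥ 0: apply √ (±) ⇒ sqrt: x = 3 or -3.

Answer: x ∈ {-3, 3}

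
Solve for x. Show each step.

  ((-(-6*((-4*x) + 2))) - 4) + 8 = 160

Step 1. [((-(-6*((-4*x) + 2))) - 4) + 8 = 160] +8 is outermost — subtract 8 both sides, so sub: (-(-6*((-4*x) + 2))) - 4 = 152.
Step 2. [(-(-6*((-4*x) + 2))) - 4 = 152] the outer -4 inverts by adding 4 ⇒ sub: -(-6*((-4*x) + 2)) = 156.
Step 3. [-(-6*((-4*x) + 2)) = 156] leading − — multiply by −1. So neg: -6*((-4*x) + 2) = -156.
Step 4. [-6*((-4*x) + 2) = -156] leading coefficient -6: divide by -6 ⇒ div: (-4*x) + 2 = 26.
Step 5. [(-4*x) + 2 = 26] 2 comes off first (subtract 2) ⇒ sub: -4*x = 24.
Step 6. [-4*x = 24] -4 out front; divide by -4. So div: x = -6.

Answer: x ∈ {-6}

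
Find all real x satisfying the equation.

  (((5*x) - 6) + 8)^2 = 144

Step 1. [(((5*x) - 6) + 8)^2 = 144] LHS squared, RHS 144 ≥ 0: apply √ (±), so sqrt: ((5*x) - 6) + 8 = 12 or -12.
Step 2. [((5*x) - 6) + 8 = 12 or -12] the outer +8 inverts by subtracting 8, so sub: (5*x) - 6 = 4 or -20.
Step 3. [(5*x) - 6 = 4 or -20] the outer -6 inverts by adding 6, so sub: 5*x = 10 or -14.
Step 4. [5*x = 10 or -14] leading coefficient 5: divide by 5 ⇒ div: x = 2 or -14/5.

Answer: x ∈ {-14/5, 2}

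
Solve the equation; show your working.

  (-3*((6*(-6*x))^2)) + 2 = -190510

Step 1. [(-3*((6*(-6*x))^2)) + 2 = -190510] peel the +2: subtract 2 from each side ⇒ sub: -3*((6*(-6*x))^2) = -190512.
Step 2. [-3*((6*(-6*x))^2) = -190512] LHS = -3·(…); ÷-3 both sides. So div: (6*(-6*x))^2 = 63504.
Step 3. [(6*(-6*x))^2 = 63504] √ both sides: 63504 ≥ 0 gives two branches. So sqrt: 6*(-6*x) = 252 or -252.
Step 4. [6*(-6*x) = 252 or -252] divide by the outer 6, so div: -6*x = 42 or -42.
Step 5. [-6*x = 42 or -42] leading coefficient -6: divide by -6, so div: x = -7 or 7.

Answer: x ∈ {-7, 7}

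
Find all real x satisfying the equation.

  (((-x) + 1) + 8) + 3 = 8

Step 1. [(((-x) + 1) + 8) + 3 = 8] the outer +3 inverts by subtracting 3. So sub: ((-x) + 1) + 8 = 5.
Step 2. [((-x) + 1) + 8 = 5] +8 is outermost — subtract 8 both sides. So sub: (-x) + 1 = -3.
Step 3. [(-x) + 1 = -3] 1 comes off first (subtract 1) ⇒ sub: -x = -4.
Step 4. [-x = -4] flip signs both sides, so neg: x = 4.

Answer: x ∈ {4}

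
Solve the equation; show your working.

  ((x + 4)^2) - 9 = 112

Step 1. [((x + 4)^2) - 9 = 112] -9 is outermost — add 9 both sides, so sub: (x + 4)^2 = 121.
Step 2. [(x + 4)^2 = 121] LHS squared, RHS 121 ≥ 0: apply √ (±), so sqrt: x + 4 = 11 or -11.
Step 3. [x + 4 = 11 or -11] 4 comes off first (subtract 4) ⇒ sub: x = 7 or -15.

Answer: x ∈ {-15, 7}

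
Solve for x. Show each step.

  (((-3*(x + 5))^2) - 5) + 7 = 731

Step 1. [(((-3*(x + 5))^2) - 5) + 7 = 731] subtract 7: x sits inside (… + 7) ⇒ sub: ((-3*(x + 5))^2) - 5 = 724.
Step 2. [((-3*(x + 5))^2) - 5 = 724] -5 is outermost — add 5 both sides ⇒ sub: (-3*(x + 5))^2 = 729.
Step 3. [(-3*(x + 5))^2 = 729] 729 ≥ 0, LHS is (·)² — take ±√, so sqrt: -3*(x + 5) = 27 or -27.
Step 4. [-3*(x + 5) = 27 or -27] -3·(inner) — divide through by -3. So div: x + 5 = -9 or 9.
Step 5. [x + 5 = -9 or 9] +5 is outermost — subtract 5 both sides. So sub: x = -14 or 4.

Answer: x ∈ {-14, 4}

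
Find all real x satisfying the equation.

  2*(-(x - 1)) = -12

Step 1. [2*(-(x - 1)) = -12] 2 out front; divide by 2, so div: -(x - 1) = -6.
Step 2. [-(x - 1) = -6] flip signs both sides ⇒ neg: x - 1 = 6.
Step 3. [x - 1 = 6] add 1: x sits inside (… - 1) ⇒ sub: x = 7.

Answer: x ∈ {7}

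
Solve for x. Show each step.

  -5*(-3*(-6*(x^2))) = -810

Step 1. [-5*(-3*(-6*(x^2))) = -810] divide by the outer -5 ⇒ div: -3*(-6*(x^2)) = 162.
Step 2. [-3*(-6*(x^2)) = 162] leading coefficient -3: divide by -3, so div: -6*(x^2) = -54.
Step 3. [-6*(x^2) = -54] leading coefficient -6: divide by -6, so div: x^2 = 9.
Step 4. [x^2 = 9] LHS squared, RHS 9 ≥ 0: apply √ (±) ⇒ sqrt: x = 3 or -3.

Answer: x ∈ {-3, 3}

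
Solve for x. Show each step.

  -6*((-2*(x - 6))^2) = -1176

Step 1. [-6*((-2*(x - 6))^2) = -1176] -6·(inner) — divide through by -6, so div: (-2*(x - 6))^2 = 196.
Step 2. [(-2*(x - 6))^2 = 196] √ both sides: 196 ≥ 0 gives two branches ⇒ sqrt: -2*(x - 6) = 14 or -14.
Step 3. [-2*(x - 6) = 14 or -14] -2 out front; divide by -2 ⇒ div: x - 6 = -7 or 7.
Step 4. [x - 6 = -7 or 7] 6 comes off first (add 6) ⇒ sub: x = -1 or 13.

Answer: x ∈ {-1, 13}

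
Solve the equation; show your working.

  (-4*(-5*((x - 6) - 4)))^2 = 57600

Step 1. [(-4*(-5*((x - 6) - 4)))^2 = 57600] 57600 ≥ 0, LHS is (·)² — take ±√ ⇒ sqrt: -4*(-5*((x - 6) - 4)) = 240 or -240.
Step 2. [-4*(-5*((x - 6) - 4)) = 240 or -240] divide by the outer -4 ⇒ div: -5*((x - 6) - 4) = -60 or 60.
Step 3. [-5*((x - 6) - 4) = -60 or 60] divide by the outer -5, so div: (x - 6) - 4 = 12 or -12.
Step 4. [(x - 6) - 4 = 12 or -12] the outer -4 inverts by adding 4, so sub: x - 6 = 16 or -8.
Step 5. [x - 6 = 16 or -8] -6 is outermost — add 6 both sides ⇒ sub: x = 22 or -2.

Answer: x ∈ {-2, 22}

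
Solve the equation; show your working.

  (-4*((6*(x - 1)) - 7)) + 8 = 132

Step 1. [(-4*((6*(x - 1)) - 7)) + 8 = 132] +8 is outermost — subtract 8 both sides ⇒ sub: -4*((6*(x - 1)) - 7) = 124.
Step 2. [-4*((6*(x - 1)) - 7) = 124] leading coefficient -4: divide by -4, so div: (6*(x - 1)) - 7 = -31.
Step 3. [(6*(x - 1)) - 7 = -31] the outer -7 inverts by adding 7, so sub: 6*(x - 1) = -24.
Step 4. [6*(x - 1) = -24] leading coefficient 6: divide by 6, so div: x - 1 = -4.
Step 5. [x - 1 = -4] add 1: x sits inside (… - 1). So sub: x = -3.

Answer: x ∈ {-3}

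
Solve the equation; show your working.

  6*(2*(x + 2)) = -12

Step 1. [6*(2*(x + 2)) = -12] 6·(inner) — divide through by 6 ⇒ div: 2*(x + 2) = -2.
Step 2. [2*(x + 2) = -2] 2·(inner) — divide through by 2, so div: x + 2 = -1.
Step 3. [x + 2 = -1] +2 is outermost — subtract 2 both sides, so sub: x = -3.

Answer: x ∈ {-3}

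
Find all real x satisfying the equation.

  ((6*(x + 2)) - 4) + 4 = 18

Step 1. [((6*(x + 2)) - 4) + 4 = 18] peel the +4: subtract 4 from each side. So sub: (6*(x + 2)) - 4 = 14.
Step 2. [(6*(x + 2)) - 4 = 14] peel the -4: add 4 from each side, so sub: 6*(x + 2) = 18.
Step 3. [6*(x + 2) = 18] 6 out front; divide by 6 ⇒ div: x + 2 = 3.
Step 4. [x + 2 = 3] the outer +2 inverts by subtracting 2 ⇒ sub: x = 1.

Answer: x ∈ {1}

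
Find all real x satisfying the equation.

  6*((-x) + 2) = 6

Step 1. [6*((-x) + 2) = 6] divide by the outer 6, so div: (-x) + 2 = 1.
Step 2. [(-x) + 2 = 1] the outer +2 inverts by subtracting 2. So sub: -x = -1.
Step 3. [-x = -1] flip signs both sides ⇒ neg: x = 1.

Answer: x ∈ {1}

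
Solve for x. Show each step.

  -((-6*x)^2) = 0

Step 1. [-((-6*x)^2) = 0] LHS negated; negate both sides, so neg: (-6*x)^2 = 0.
Step 2. [(-6*x)^2 = 0] √ both sides: 0 ≥ 0 gives two branches. So sqrt: -6*x = 0.
Step 3. [-6*x = 0] divide by the outer -6. So div: x = 0.

Answer: x ∈ {0}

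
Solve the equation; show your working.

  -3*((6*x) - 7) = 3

Step 1. [-3*((6*x) - 7) = 3] -3·(inner) — divide through by -3 ⇒ div: (6*x) - 7 = -1.
Step 2. [(6*x) - 7 = -1] -7 is outermost — add 7 both sides. So sub: 6*x = 6.
Step 3. [6*x = 6] leading coefficient 6: divide by 6. So div: x = 1.

Answer: x ∈ {1}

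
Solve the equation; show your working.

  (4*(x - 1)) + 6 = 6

Step 1. [(4*(x - 1)) + 6 = 6] subtract 6: x sits inside (… + 6) ⇒ sub: 4*(x - 1) = 0.
Step 2. [4*(x - 1) = 0] leading coefficient 4: divide by 4 ⇒ div: x - 1 = 0.
Step 3. [x - 1 = 0] the outer -1 inverts by adding 1, so sub: x = 1.

Answer: x ∈ {1}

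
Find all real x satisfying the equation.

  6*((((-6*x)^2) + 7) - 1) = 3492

Step 1. [6*((((-6*x)^2) + 7) - 1) = 3492] 6 out front; divide by 6. So div: (((-6*x)^2) + 7) - 1 = 582.
Step 2. [(((-6*x)^2) + 7) - 1 = 582] the outer -1 inverts by adding 1. So sub: ((-6*x)^2) + 7 = 583.
Step 3. [((-6*x)^2) + 7 = 583] 7 comes off first (subtract 7), so sub: (-6*x)^2 = 576.
Step 4. [(-6*x)^2 = 576] 576 ≥ 0, LHS is (·)² — take ±√ ⇒ sqrt: -6*x = 24 or -24.
Step 5. [-6*x = 24 or -24] divide by the outer -6, so div: x = -4 or 4.

Answer: x ∈ {-4, 4}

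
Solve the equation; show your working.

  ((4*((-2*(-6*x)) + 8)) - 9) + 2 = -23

Step 1. [((4*((-2*(-6*x)) + 8)) - 9) + 2 = -23] peel the +2: subtract 2 from each side, so sub: (4*((-2*(-6*x)) + 8)) - 9 = -25.
Step 2. [(4*((-2*(-6*x)) + 8)) - 9 = -25] -9 is outermost — add 9 both sides. So sub: 4*((-2*(-6*x)) + 8) = -16.
Step 3. [4*((-2*(-6*x)) + 8) = -16] 4 out front; divide by 4, so div: (-2*(-6*x)) + 8 = -4.
Step 4. [(-2*(-6*x)) + 8 = -4] 8 comes off first (subtract 8). So sub: -2*(-6*x) = -12.
Step 5. [-2*(-6*x) = -12] -2·(inner) — divide through by -2 ⇒ div: -6*x = 6.
Step 6. [-6*x = 6] leading coefficient -6: divide by -6. So div: x = -1.

Answer: x ∈ {-1}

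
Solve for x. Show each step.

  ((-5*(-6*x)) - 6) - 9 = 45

Step 1. [((-5*(-6*x)) - 6) - 9 = 45] peel the -9: add 9 from each side. So sub: (-5*(-6*x)) - 6 = 54.
Step 2. [(-5*(-6*x)) - 6 = 54] -6 is outermost — add 6 both sides, so sub: -5*(-6*x) = 60.
Step 3. [-5*(-6*x) = 60] -5 out front; divide by -5 ⇒ div: -6*x = -12.
Step 4. [-6*x = -12] leading coefficient -6: divide by -6. So div: x = 2.

Answer: x ∈ {2}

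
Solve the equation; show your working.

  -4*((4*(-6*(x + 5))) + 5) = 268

Step 1. [-4*((4*(-6*(x + 5))) + 5) = 268] leading coefficient -4: divide by -4, so div: (4*(-6*(x + 5))) + 5 = -67.
Step 2. [(4*(-6*(x + 5))) + 5 = -67] 5 comes off first (subtract 5). So sub: 4*(-6*(x + 5)) = -72.
Step 3. [4*(-6*(x + 5)) = -72] 4·(inner) — divide through by 4 ⇒ div: -6*(x + 5) = -18.
Step 4. [-6*(x + 5) = -18] LHS = -6·(…); ÷-6 both sides ⇒ div: x + 5 = 3.
Step 5. [x + 5 = 3] subtract 5: x sits inside (… + 5) ⇒ sub: x = -2.

Answer: x ∈ {-2}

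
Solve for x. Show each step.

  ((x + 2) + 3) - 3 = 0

Step 1. [((x + 2) + 3) - 3 = 0] add 3: x sits inside (… - 3), so sub: (x + 2) + 3 = 3.
Step 2. [(x + 2) + 3 = 3] +3 is outermost — subtract 3 both sides, so sub: x + 2 = 0.
Step 3. [x + 2 = 0] 2 comes off first (subtract 2), so sub: x = -2.

Answer: x ∈ {-2}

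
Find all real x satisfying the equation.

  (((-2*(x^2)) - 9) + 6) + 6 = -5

Step 1. [(((-2*(x^2)) - 9) + 6) + 6 = -5] +6 is outermost — subtract 6 both sides, so sub: ((-2*(x^2)) - 9) + 6 = -11.
Step 2. [((-2*(x^2)) - 9) + 6 = -11] the outer +6 inverts by subtracting 6, so sub: (-2*(x^2)) - 9 = -17.
Step 3. [(-2*(x^2)) - 9 = -17] peel the -9: add 9 from each side. So sub: -2*(x^2) = -8.
Step 4. [-2*(x^2) = -8] -2·(inner) — divide through by -2. So div: x^2 = 4.
Step 5. [x^2 = 4] √ both sides: 4 ≥ 0 gives two branches, so sqrt: x = 2 or -2.

Answer: x ∈ {-2, 2}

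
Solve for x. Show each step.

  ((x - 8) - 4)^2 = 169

Step 1. [((x - 8) - 4)^2 = 169] LHS squared, RHS 169 ≥ 0: apply √ (±), so sqrt: (x - 8) - 4 = 13 or -13.
Step 2. [(x - 8) - 4 = 13 or -13] add 4: x sits inside (… - 4), so sub: x - 8 = 17 or -9.
Step 3. [x - 8 = 17 or -9] -8 is outermost — add 8 both sides ⇒ sub: x = 25 or -1.

Answer: x ∈ {-1, 25}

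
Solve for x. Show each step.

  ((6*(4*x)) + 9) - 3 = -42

Step 1. [((6*(4*x)) + 9) - 3 = -42] peel the -3: add 3 from each side, so sub: (6*(4*x)) + 9 = -39.
Step 2. [(6*(4*x)) + 9 = -39] +9 is outermost — subtract 9 both sides. So sub: 6*(4*x) = -48.
Step 3. [6*(4*x) = -48] leading coefficient 6: divide by 6. So div: 4*x = -8.
Step 4. [4*x = -8] 4 out front; divide by 4. So div: x = -2.

Answer: x ∈ {-2}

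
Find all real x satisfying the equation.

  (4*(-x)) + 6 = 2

Step 1. [(4*(-x)) + 6 = 2] +6 is outermost — subtract 6 both sides, so sub: 4*(-x) = -4.
Step 2. [4*(-x) = -4] 4 out front; divide by 4 ⇒ div: -x = -1.
Step 3. [-x = -1] flip signs both sides ⇒ neg: x = 1.

Answer: x ∈ {1}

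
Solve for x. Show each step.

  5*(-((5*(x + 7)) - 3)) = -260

Step 1. [5*(-((5*(x + 7)) - 3)) = -260] divide by the outer 5 ⇒ div: -((5*(x + 7)) - 3) = -52.
Step 2. [-((5*(x + 7)) - 3) = -52] LHS negated; negate both sides ⇒ neg: (5*(x + 7)) - 3 = 52.
Step 3. [(5*(x + 7)) - 3 = 52] add 3: x sits inside (… - 3). So sub: 5*(x + 7) = 55.
Step 4. [5*(x + 7) = 55] divide by the outer 5 ⇒ div: x + 7 = 11.
Step 5. [x + 7 = 11] the outer +7 inverts by subtracting 7. So sub: x = 4.

Answer: x ∈ {4}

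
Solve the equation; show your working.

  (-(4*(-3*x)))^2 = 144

Step 1. [(-(4*(-3*x)))^2 = 144] LHS squared, RHS 144 ≥ 0: apply √ (±) ⇒ sqrt: -(4*(-3*x)) = 12 or -12.
Step 2. [-(4*(-3*x)) = 12 or -12] LHS negated; negate both sides, so neg: 4*(-3*x) = -12 or 12.
Step 3. [4*(-3*x) = -12 or 12] 4 out front; divide by 4, so div: -3*x = -3 or 3.
Step 4. [-3*x = -3 or 3] -3 out front; divide by -3, so div: x = 1 or -1.

Answer: x ∈ {-1, 1}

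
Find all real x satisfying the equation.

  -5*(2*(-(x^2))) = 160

Step 1. [-5*(2*(-(x^2))) = 160] LHS = -5·(…); ÷-5 both sides. So div: 2*(-(x^2)) = -32.
Step 2. [2*(-(x^2)) = -32] divide by the outer 2 ⇒ div: -(x^2) = -16.
Step 3. [-(x^2) = -16] flip signs both sides, so neg: x^2 = 16.
Step 4. [x^2 = 16] √ both sides: 16 ≥ 0 gives two branches. So sqrt: x = 4 or -4.

Answer: x ∈ {-4, 4}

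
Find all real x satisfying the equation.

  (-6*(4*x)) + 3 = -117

Step 1. [(-6*(4*x)) + 3 = -117] 3 comes off first (subtract 3), so sub: -6*(4*x) = -120.
Step 2. [-6*(4*x) = -120] LHS = -6·(…); ÷-6 both sides, so div: 4*x = 20.
Step 3. [4*x = 20] 4 out front; divide by 4, so div: x = 5.

Answer: x ∈ {5}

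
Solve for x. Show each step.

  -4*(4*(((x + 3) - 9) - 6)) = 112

Step 1. [-4*(4*(((x + 3) - 9) - 6)) = 112] leading coefficient -4: divide by -4, so div: 4*(((x + 3) - 9) - 6) = -28.
Step 2. [4*(((x + 3) - 9) - 6) = -28] 4 out front; divide by 4 ⇒ div: ((x + 3) - 9) - 6 = -7.
Step 3. [((x + 3) - 9) - 6 = -7] the outer -6 inverts by adding 6. So sub: (x + 3) - 9 = -1.
Step 4. [(x + 3) - 9 = -1] 9 comes off first (add 9), so sub: x + 3 = 8.
Step 5. [x + 3 = 8] 3 comes off first (subtract 3). So sub: x = 5.

Answer: x ∈ {5}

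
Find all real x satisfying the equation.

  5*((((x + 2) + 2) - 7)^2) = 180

Step 1. [5*((((x + 2) + 2) - 7)^2) = 180] leading coefficient 5: divide by 5. So div: (((x + 2) + 2) - 7)^2 = 36.
Step 2. [(((x + 2) + 2) - 7)^2 = 36] √ both sides: 36 ≥ 0 gives two branches ⇒ sqrt: ((x + 2) + 2) - 7 = 6 or -6.
Step 3. [((x + 2) + 2) - 7 = 6 or -6] the outer -7 inverts by adding 7, so sub: (x + 2) + 2 = 13 or 1.
Step 4. [(x + 2) + 2 = 13 or 1] peel the +2: subtract 2 from each side. So sub: x + 2 = 11 or -1.
Step 5. [x + 2 = 11 or -1] +2 is outermost — subtract 2 both sides. So sub: x = 9 or -3.

Answer: x ∈ {-3, 9}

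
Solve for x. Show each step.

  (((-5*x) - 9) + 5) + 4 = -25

Step 1. [(((-5*x) - 9) + 5) + 4 = -25] the outer +4 inverts by subtracting 4, so sub: ((-5*x) - 9) + 5 = -29.
Step 2. [((-5*x) - 9) + 5 = -29] the outer +5 inverts by subtracting 5. So sub: (-5*x) - 9 = -34.
Step 3. [(-5*x) - 9 = -34] 9 comes off first (add 9). So sub: -5*x = -25.
Step 4. [-5*x = -25] LHS = -5·(…); ÷-5 both sides, so div: x = 5.

Answer: x ∈ {5}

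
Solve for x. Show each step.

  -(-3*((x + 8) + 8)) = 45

Step 1. [-(-3*((x + 8) + 8)) = 45] flip signs both sides. So neg: -3*((x + 8) + 8) = -45.
Step 2. [-3*((x + 8) + 8) = -45] leading coefficient -3: divide by -3 ⇒ div: (x + 8) + 8 = 15.
Step 3. [(x + 8) + 8 = 15] +8 is outermost — subtract 8 both sides ⇒ sub: x + 8 = 7.
Step 4. [x + 8 = 7] subtract 8: x sits inside (… + 8), so sub: x = -1.

Answer: x ∈ {-1}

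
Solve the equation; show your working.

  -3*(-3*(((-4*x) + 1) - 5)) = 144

Step 1. [-3*(-3*(((-4*x) + 1) - 5)) = 144] LHS = -3·(…); ÷-3 both sides. So div: -3*(((-4*x) + 1) - 5) = -48.
Step 2. [-3*(((-4*x) + 1) - 5) = -48] divide by the outer -3. So div: ((-4*x) + 1) - 5 = 16.
Step 3. [((-4*x) + 1) - 5 = 16] the outer -5 inverts by adding 5, so sub: (-4*x) + 1 = 21.
Step 4. [(-4*x) + 1 = 21] subtract 1: x sits inside (… + 1), so sub: -4*x = 20.
Step 5. [-4*x = 20] -4 out front; divide by -4, so div: x = -5.

Answer: x ∈ {-5}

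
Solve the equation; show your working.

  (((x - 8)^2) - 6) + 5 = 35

Step 1. [(((x - 8)^2) - 6) + 5 = 35] +5 is outermost — subtract 5 both sides. So sub: ((x - 8)^2) - 6 = 30.
Step 2. [((x - 8)^2) - 6 = 30] add 6: x sits inside (… - 6), so sub: (x - 8)^2 = 36.
Step 3. [(x - 8)^2 = 36] 36 ≥ 0, LHS is (·)² — take ±√, so sqrt: x - 8 = 6 or -6.
Step 4. [x - 8 = 6 or -6] -8 is outermost — add 8 both sides. So sub: x = 14 or 2.

Answer: x ∈ {2, 14}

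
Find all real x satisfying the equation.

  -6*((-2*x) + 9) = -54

Step 1. [-6*((-2*x) + 9) = -54] -6·(inner) — divide through by -6. So div: (-2*x) + 9 = 9.
Step 2. [(-2*x) + 9 = 9] peel the +9: subtract 9 from each side, so sub: -2*x = 0.
Step 3. [-2*x = 0] -2 out front; divide by -2, so div: x = 0.

Answer: x ∈ {0}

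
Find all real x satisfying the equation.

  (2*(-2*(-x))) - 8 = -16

Step 1. [(2*(-2*(-x))) - 8 = -16] 8 comes off first (add 8) ⇒ sub: 2*(-2*(-x)) = -8.
Step 2. [2*(-2*(-x)) = -8] leading coefficient 2: divide by 2. So div: -2*(-x) = -4.
Step 3. [-2*(-x) = -4] divide by the outer -2 ⇒ div: -x = 2.
Step 4. [-x = 2] LHS negated; negate both sides, so neg: x = -2.

Answer: x ∈ {-2}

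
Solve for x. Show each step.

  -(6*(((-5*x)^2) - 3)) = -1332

Step 1. [-(6*(((-5*x)^2) - 3)) = -1332] LHS negated; negate both sides ⇒ neg: 6*(((-5*x)^2) - 3) = 1332.
Step 2. [6*(((-5*x)^2) - 3) = 1332] 6 out front; divide by 6. So div: ((-5*x)^2) - 3 = 222.
Step 3. [((-5*x)^2) - 3 = 222] the outer -3 inverts by adding 3. So sub: (-5*x)^2 = 225.
Step 4. [(-5*x)^2 = 225] √ both sides: 225 ≥ 0 gives two branches. So sqrt: -5*x = 15 or -15.
Step 5. [-5*x = 15 or -15] -5 out front; divide by -5 ⇒ div: x = -3 or 3.

Answer: x ∈ {-3, 3}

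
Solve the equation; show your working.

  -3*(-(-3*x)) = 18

Step 1. [-3*(-(-3*x)) = 18] leading coefficient -3: divide by -3, so div: -(-3*x) = -6.
Step 2. [-(-3*x) = -6] flip signs both sides. So neg: -3*x = 6.
Step 3. [-3*x = 6] divide by the outer -3. So div: x = -2.

Answer: x ∈ {-2}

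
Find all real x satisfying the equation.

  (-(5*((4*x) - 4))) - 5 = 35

Step 1. [(-(5*((4*x) - 4))) - 5 = 35] -5 is outermost — add 5 both sides ⇒ sub: -(5*((4*x) - 4)) = 40.
Step 2. [-(5*((4*x) - 4)) = 40] LHS negated; negate both sides. So neg: 5*((4*x) - 4) = -40.
Step 3. [5*((4*x) - 4) = -40] divide by the outer 5 ⇒ div: (4*x) - 4 = -8.
Step 4. [(4*x) - 4 = -8] 4 | LHS and 4 | -8: pull 4 out. So factor: x - 1 = -2.
Step 5. [x - 1 = -2] peel the -1: add 1 from each side ⇒ sub: x = -1.

Answer: x ∈ {-1}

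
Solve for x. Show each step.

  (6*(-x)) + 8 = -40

Step 1. [(6*(-x)) + 8 = -40] 8 comes off first (subtract 8), so sub: 6*(-x) = -48.
Step 2. [6*(-x) = -48] 6·(inner) — divide through by 6, so div: -x = -8.
Step 3. [-x = -8] LHS negated; negate both sides. So neg: x = 8.

Answer: x ∈ {8}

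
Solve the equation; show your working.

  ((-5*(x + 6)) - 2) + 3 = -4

Step 1. [((-5*(x + 6)) - 2) + 3 = -4] peel the +3: subtract 3 from each side. So sub: (-5*(x + 6)) - 2 = -7.
Step 2. [(-5*(x + 6)) - 2 = -7] the outer -2 inverts by adding 2, so sub: -5*(x + 6) = -5.
Step 3. [-5*(x + 6) = -5] -5 out front; divide by -5, so div: x + 6 = 1.
Step 4. [x + 6 = 1] subtract 6: x sits inside (… + 6), so sub: x = -5.

Answer: x ∈ {-5}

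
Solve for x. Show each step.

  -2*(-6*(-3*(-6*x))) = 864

Step 1. [-2*(-6*(-3*(-6*x))) = 864] LHS = -2·(…); ÷-2 both sides, so div: -6*(-3*(-6*x)) = -432.
Step 2. [-6*(-3*(-6*x)) = -432] -6 out front; divide by -6, so div: -3*(-6*x) = 72.
Step 3. [-3*(-6*x) = 72] divide by the outer -3, so div: -6*x = -24.
Step 4. [-6*x = -24] -6 out front; divide by -6, so div: x = 4.

Answer: x ∈ {4}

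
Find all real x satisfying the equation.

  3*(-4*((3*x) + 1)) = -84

Step 1. [3*(-4*((3*x) + 1)) = -84] 3·(inner) — divide through by 3, so div: -4*((3*x) + 1) = -28.
Step 2. [-4*((3*x) + 1) = -28] -4·(inner) — divide through by -4, so div: (3*x) + 1 = 7.
Step 3. [(3*x) + 1 = 7] peel the +1: subtract 1 from each side, so sub: 3*x = 6.
Step 4. [3*x = 6] 3 out front; divide by 3, so div: x = 2.

Answer: x ∈ {2}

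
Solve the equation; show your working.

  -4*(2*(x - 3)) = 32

Step 1. [-4*(2*(x - 3)) = 32] divide by the outer -4. So div: 2*(x - 3) = -8.
Step 2. [2*(x - 3) = -8] leading coefficient 2: divide by 2. So div: x - 3 = -4.
Step 3. [x - 3 = -4] peel the -3: add 3 from each side, so sub: x = -1.

Answer: x ∈ {-1}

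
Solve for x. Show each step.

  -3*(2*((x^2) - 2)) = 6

Step 1. [-3*(2*((x^2) - 2)) = 6] divide by the outer -3 ⇒ div: 2*((x^2) - 2) = -2.
Step 2. [2*((x^2) - 2) = -2] leading coefficient 2: divide by 2. So div: (x^2) - 2 = -1.
Step 3. [(x^2) - 2 = -1] 2 comes off first (add 2). So sub: x^2 = 1.
Step 4. [x^2 = 1] √ both sides: 1 ≥ 0 gives two branches ⇒ sqrt: x = 1 or -1.

Answer: x ∈ {-1, 1}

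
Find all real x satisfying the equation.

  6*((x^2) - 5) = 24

Step 1. [6*((x^2) - 5) = 24] divide by the outer 6. So div: (x^2) - 5 = 4.
Step 2. [(x^2) - 5 = 4] 5 comes off first (add 5), so sub: x^2 = 9.
Step 3. [x^2 = 9] LHS squared, RHS 9 ≥ 0: apply √ (±). So sqrt: x = 3 or -3.

Answer: x ∈ {-3, 3}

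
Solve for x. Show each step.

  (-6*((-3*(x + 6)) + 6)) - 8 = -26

Step 1. [(-6*((-3*(x + 6)) + 6)) - 8 = -26] peel the -8: add 8 from each side. So sub: -6*((-3*(x + 6)) + 6) = -18.
Step 2. [-6*((-3*(x + 6)) + 6) = -18] -6 out front; divide by -6. So div: (-3*(x + 6)) + 6 = 3.
Step 3. [(-3*(x + 6)) + 6 = 3] common factor -3 (LHS and 3) — divide through, so factor: (x + 6) - 2 = -1.
Step 4. [(x + 6) - 2 = -1] add 2: x sits inside (… - 2). So sub: x + 6 = 1.
Step 5. [x + 6 = 1] subtract 6: x sits inside (… + 6). So sub: x = -5.

Answer: x ∈ {-5}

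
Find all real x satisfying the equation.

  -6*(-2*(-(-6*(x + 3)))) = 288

Step 1. [-6*(-2*(-(-6*(x + 3)))) = 288] LHS = -6·(…); ÷-6 both sides. So div: -2*(-(-6*(x + 3))) = -48.
Step 2. [-2*(-(-6*(x + 3))) = -48] leading coefficient -2: divide by -2 ⇒ div: -(-6*(x + 3)) = 24.
Step 3. [-(-6*(x + 3)) = 24] flip signs both sides, so neg: -6*(x + 3) = -24.
Step 4. [-6*(x + 3) = -24] -6 out front; divide by -6 ⇒ div: x + 3 = 4.
Step 5. [x + 3 = 4] 3 comes off first (subtract 3) ⇒ sub: x = 1.

Answer: x ∈ {1}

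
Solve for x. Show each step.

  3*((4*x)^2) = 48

Step 1. [3*((4*x)^2) = 48] leading coefficient 3: divide by 3. So div: (4*x)^2 = 16.
Step 2. [(4*x)^2 = 16] 16 ≥ 0, LHS is (·)² — take ±√. So sqrt: 4*x = 4 or -4.
Step 3. [4*x = 4 or -4] 4·(inner) — divide through by 4. So div: x = 1 or -1.

Answer: x ∈ {-1, 1}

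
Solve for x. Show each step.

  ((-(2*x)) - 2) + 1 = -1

Step 1. [((-(2*x)) - 2) + 1 = -1] subtract 1: x sits inside (… + 1) ⇒ sub: (-(2*x)) - 2 = -2.
Step 2. [(-(2*x)) - 2 = -2] peel the -2: add 2 from each side ⇒ sub: -(2*x) = 0.
Step 3. [-(2*x) = 0] LHS negated; negate both sides. So neg: 2*x = 0.
Step 4. [2*x = 0] LHS = 2·(…); ÷2 both sides. So div: x = 0.

Answer: x ∈ {0}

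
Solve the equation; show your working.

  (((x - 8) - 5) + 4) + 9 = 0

Step 1. [(((x - 8) - 5) + 4) + 9 = 0] the outer +9 inverts by subtracting 9, so sub: ((x - 8) - 5) + 4 = -9.
Step 2. [((x - 8) - 5) + 4 = -9] the outer +4 inverts by subtracting 4 ⇒ sub: (x - 8) - 5 = -13.
Step 3. [(x - 8) - 5 = -13] 5 comes off first (add 5) ⇒ sub: x - 8 = -8.
Step 4. [x - 8 = -8] peel the -8: add 8 from each side ⇒ sub: x = 0.

Answer: x ∈ {0}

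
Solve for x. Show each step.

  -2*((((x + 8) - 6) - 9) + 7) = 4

Step 1. [-2*((((x + 8) - 6) - 9) + 7) = 4] divide by the outer -2. So div: (((x + 8) - 6) - 9) + 7 = -2.
Step 2. [(((x + 8) - 6) - 9) + 7 = -2] the outer +7 inverts by subtracting 7. So sub: ((x + 8) - 6) - 9 = -9.
Step 3. [((x + 8) - 6) - 9 = -9] -9 is outermost — add 9 both sides. So sub: (x + 8) - 6 = 0.
Step 4. [(x + 8) - 6 = 0] 6 comes off first (add 6) ⇒ sub: x + 8 = 6.
Step 5. [x + 8 = 6] peel the +8: subtract 8 from each side, so sub: x = -2.

Answer: x ∈ {-2}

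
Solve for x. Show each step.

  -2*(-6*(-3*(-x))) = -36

Step 1. [-2*(-6*(-3*(-x))) = -36] divide by the outer -2, so div: -6*(-3*(-x)) = 18.
Step 2. [-6*(-3*(-x)) = 18] leading coefficient -6: divide by -6, so div: -3*(-x) = -3.
Step 3. [-3*(-x) = -3] LHS = -3·(…); ÷-3 both sides, so div: -x = 1.
Step 4. [-x = 1] flip signs both sides, so neg: x = -1.

Answer: x ∈ {-1}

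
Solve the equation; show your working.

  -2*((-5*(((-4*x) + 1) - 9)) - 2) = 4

Step 1. [-2*((-5*(((-4*x) + 1) - 9)) - 2) = 4] divide by the outer -2 ⇒ div: (-5*(((-4*x) + 1) - 9)) - 2 = -2.
Step 2. [(-5*(((-4*x) + 1) - 9)) - 2 = -2] peel the -2: add 2 from each side, so sub: -5*(((-4*x) + 1) - 9) = 0.
Step 3. [-5*(((-4*x) + 1) - 9) = 0] divide by the outer -5, so div: ((-4*x) + 1) - 9 = 0.
Step 4. [((-4*x) + 1) - 9 = 0] 9 comes off first (add 9), so sub: (-4*x) + 1 = 9.
Step 5. [(-4*x) + 1 = 9] +1 is outermost — subtract 1 both sides, so sub: -4*x = 8.
Step 6. [-4*x = 8] -4 out front; divide by -4 ⇒ div: x = -2.

Answer: x ∈ {-2}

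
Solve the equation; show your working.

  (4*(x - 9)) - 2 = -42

Step 1. [(4*(x - 9)) - 2 = -42] 2 comes off first (add 2), so sub: 4*(x - 9) = -40.
Step 2. [4*(x - 9) = -40] 4·(inner) — divide through by 4 ⇒ div: x - 9 = -10.
Step 3. [x - 9 = -10] peel the -9: add 9 from each side. So sub: x = -1.

Answer: x ∈ {-1}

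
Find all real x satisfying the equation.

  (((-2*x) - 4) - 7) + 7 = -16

Step 1. [(((-2*x) - 4) - 7) + 7 = -16] +7 is outermost — subtract 7 both sides. So sub: ((-2*x) - 4) - 7 = -23.
Step 2. [((-2*x) - 4) - 7 = -23] 7 comes off first (add 7), so sub: (-2*x) - 4 = -16.
Step 3. [(-2*x) - 4 = -16] -2 divides every term; factor it out, so factor: x + 2 = 8.
Step 4. [x + 2 = 8] +2 is outermost — subtract 2 both sides ⇒ sub: x = 6.

Answer: x ∈ {6}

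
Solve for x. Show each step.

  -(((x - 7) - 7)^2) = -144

Step 1. [-(((x - 7) - 7)^2) = -144] LHS negated; negate both sides. So neg: ((x - 7) - 7)^2 = 144.
Step 2. [((x - 7) - 7)^2 = 144] 144 ≥ 0, LHS is (·)² — take ±√, so sqrt: (x - 7) - 7 = 12 or -12.
Step 3. [(x - 7) - 7 = 12 or -12] 7 comes off first (add 7) ⇒ sub: x - 7 = 19 or -5.
Step 4. [x - 7 = 19 or -5] -7 is outermost — add 7 both sides ⇒ sub: x = 26 or 2.

Answer: x ∈ {2, 26}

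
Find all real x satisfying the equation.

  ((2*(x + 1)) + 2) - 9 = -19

Step 1. [((2*(x + 1)) + 2) - 9 = -19] -9 is outermost — add 9 both sides. So sub: (2*(x + 1)) + 2 = -10.
Step 2. [(2*(x + 1)) + 2 = -10] 2 divides every term; factor it out ⇒ factor: (x + 1) + 1 = -5.
Step 3. [(x + 1) + 1 = -5] peel the +1: subtract 1 from each side ⇒ sub: x + 1 = -6.
Step 4. [x + 1 = -6] peel the +1: subtract 1 from each side ⇒ sub: x = -7.

Answer: x ∈ {-7}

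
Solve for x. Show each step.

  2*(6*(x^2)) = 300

Step 1. [2*(6*(x^2)) = 300] leading coefficient 2: divide by 2 ⇒ div: 6*(x^2) = 150.
Step 2. [6*(x^2) = 150] 6·(inner) — divide through by 6, so div: x^2 = 25.
Step 3. [x^2 = 25] √ both sides: 25 ≥ 0 gives two branches, so sqrt: x = 5 or -5.

Answer: x ∈ {-5, 5}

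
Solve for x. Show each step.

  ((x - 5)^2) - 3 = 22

Step 1. [((x - 5)^2) - 3 = 22] 3 comes off first (add 3). So sub: (x - 5)^2 = 25.
Step 2. [(x - 5)^2 = 25] 25 ≥ 0, LHS is (·)² — take ±√. So sqrt: x - 5 = 5 or -5.
Step 3. [x - 5 = 5 or -5] the outer -5 inverts by adding 5. So sub: x = 10 or 0.

Answer: x ∈ {0, 10}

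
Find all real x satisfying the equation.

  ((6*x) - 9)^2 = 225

Step 1. [((6*x) - 9)^2 = 225] LHS squared, RHS 225 ≥ 0: apply √ (±) ⇒ sqrt: (6*x) - 9 = 15 or -15.
Step 2. [(6*x) - 9 = 15 or -15] 9 comes off first (add 9). So sub: 6*x = 24 or -6.
Step 3. [6*x = 24 or -6] 6 out front; divide by 6. So div: x = 4 or -1.

Answer: x ∈ {-1, 4}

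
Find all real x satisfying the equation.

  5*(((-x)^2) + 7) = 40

Step 1. [5*(((-x)^2) + 7) = 40] 5 out front; divide by 5, so div: ((-x)^2) + 7 = 8.
Step 2. [((-x)^2) + 7 = 8] peel the +7: subtract 7 from each side, so sub: (-x)^2 = 1.
Step 3. [(-x)^2 = 1] LHS squared, RHS 1 ≥ 0: apply √ (±), so sqrt: -x = 1 or -1.
Step 4. [-x = 1 or -1] flip signs both sides ⇒ neg: x = -1 or 1.

Answer: x ∈ {-1, 1}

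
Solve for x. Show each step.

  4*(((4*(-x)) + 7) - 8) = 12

Step 1. [4*(((4*(-x)) + 7) - 8) = 12] leading coefficient 4: divide by 4, so div: ((4*(-x)) + 7) - 8 = 3.
Step 2. [((4*(-x)) + 7) - 8 = 3] peel the -8: add 8 from each side ⇒ sub: (4*(-x)) + 7 = 11.
Step 3. [(4*(-x)) + 7 = 11] the outer +7 inverts by subtracting 7 ⇒ sub: 4*(-x) = 4.
Step 4. [4*(-x) = 4] 4·(inner) — divide through by 4, so div: -x = 1.
Step 5. [-x = 1] flip signs both sides, so neg: x = -1.

Answer: x ∈ {-1}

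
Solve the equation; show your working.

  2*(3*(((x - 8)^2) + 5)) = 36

Step 1. [2*(3*(((x - 8)^2) + 5)) = 36] LHS = 2·(…); ÷2 both sides ⇒ div: 3*(((x - 8)^2) + 5) = 18.
Step 2. [3*(((x - 8)^2) + 5) = 18] LHS = 3·(…); ÷3 both sides. So div: ((x - 8)^2) + 5 = 6.
Step 3. [((x - 8)^2) + 5 = 6] subtract 5: x sits inside (… + 5). So sub: (x - 8)^2 = 1.
Step 4. [(x - 8)^2 = 1] 1 ≥ 0, LHS is (·)² — take ±√. So sqrt: x - 8 = 1 or -1.
Step 5. [x - 8 = 1 or -1] the outer -8 inverts by adding 8. So sub: x = 9 or 7.

Answer: x ∈ {7, 9}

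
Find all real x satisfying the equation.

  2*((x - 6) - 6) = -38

Step 1. [2*((x - 6) - 6) = -38] leading coefficient 2: divide by 2. So div: (x - 6) - 6 = -19.
Step 2. [(x - 6) - 6 = -19] 6 comes off first (add 6). So sub: x - 6 = -13.
Step 3. [x - 6 = -13] peel the -6: add 6 from each side. So sub: x = -7.

Answer: x ∈ {-7}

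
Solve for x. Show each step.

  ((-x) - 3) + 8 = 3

Step 1. [((-x) - 3) + 8 = 3] peel the +8: subtract 8 from each side. So sub: (-x) - 3 = -5.
Step 2. [(-x) - 3 = -5] peel the -3: add 3 from each side, so sub: -x = -2.
Step 3. [-x = -2] flip signs both sides. So neg: x = 2.

Answer: x ∈ {2}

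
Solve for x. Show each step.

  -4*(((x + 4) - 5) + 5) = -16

Step 1. [-4*(((x + 4) - 5) + 5) = -16] LHS = -4·(…); ÷-4 both sides ⇒ div: ((x + 4) - 5) + 5 = 4.
Step 2. [((x + 4) - 5) + 5 = 4] the outer +5 inverts by subtracting 5. So sub: (x + 4) - 5 = -1.
Step 3. [(x + 4) - 5 = -1] -5 is outermost — add 5 both sides, so sub: x + 4 = 4.
Step 4. [x + 4 = 4] 4 comes off first (subtract 4) ⇒ sub: x = 0.

Answer: x ∈ {0}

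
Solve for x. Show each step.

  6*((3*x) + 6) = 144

Step 1. [6*((3*x) + 6) = 144] leading coefficient 6: divide by 6, so div: (3*x) + 6 = 24.
Step 2. [(3*x) + 6 = 24] 3 | LHS and 3 | 24: pull 3 out. So factor: x + 2 = 8.
Step 3. [x + 2 = 8] +2 is outermost — subtract 2 both sides ⇒ sub: x = 6.

Answer: x ∈ {6}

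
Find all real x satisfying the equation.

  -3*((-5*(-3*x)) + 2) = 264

Step 1. [-3*((-5*(-3*x)) + 2) = 264] -3·(inner) — divide through by -3. So div: (-5*(-3*x)) + 2 = -88.
Step 2. [(-5*(-3*x)) + 2 = -88] peel the +2: subtract 2 from each side, so sub: -5*(-3*x) = -90.
Step 3. [-5*(-3*x) = -90] -5 out front; divide by -5 ⇒ div: -3*x = 18.
Step 4. [-3*x = 18] -3·(inner) — divide through by -3 ⇒ div: x = -6.

Answer: x ∈ {-6}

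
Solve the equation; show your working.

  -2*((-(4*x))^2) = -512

Step 1. [-2*((-(4*x))^2) = -512] -2 out front; divide by -2 ⇒ div: (-(4*x))^2 = 256.
Step 2. [(-(4*x))^2 = 256] LHS squared, RHS 256 ≥ 0: apply √ (±). So sqrt: -(4*x) = 16 or -16.
Step 3. [-(4*x) = 16 or -16] leading − — multiply by −1, so neg: 4*x = -16 or 16.
Step 4. [4*x = -16 or 16] leading coefficient 4: divide by 4, so div: x = -4 or 4.

Answer: x ∈ {-4, 4}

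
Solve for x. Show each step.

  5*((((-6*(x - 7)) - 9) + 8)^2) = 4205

Step 1. [5*((((-6*(x - 7)) - 9) + 8)^2) = 4205] LHS = 5·(…); ÷5 both sides. So div: (((-6*(x - 7)) - 9) + 8)^2 = 841.
Step 2. [(((-6*(x - 7)) - 9) + 8)^2 = 841] LHS squared, RHS 841 ≥ 0: apply √ (±). So sqrt: ((-6*(x - 7)) - 9) + 8 = 29 or -29.
Step 3. [((-6*(x - 7)) - 9) + 8 = 29 or -29] peel the +8: subtract 8 from each side. So sub: (-6*(x - 7)) - 9 = 21 or -37.
Step 4. [(-6*(x - 7)) - 9 = 21 or -37] peel the -9: add 9 from each side ⇒ sub: -6*(x - 7) = 30 or -28.
Step 5. [-6*(x - 7) = 30 or -28] leading coefficient -6: divide by -6 ⇒ div: x - 7 = -5 or 14/3.
Step 6. [x - 7 = -5 or 14/3] -7 is outermost — add 7 both sides, so sub: x = 2 or 35/3.

Answer: x ∈ {2, 35/3}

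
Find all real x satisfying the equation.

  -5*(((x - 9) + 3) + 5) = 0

Step 1. [-5*(((x - 9) + 3) + 5) = 0] leading coefficient -5: divide by -5 ⇒ div: ((x - 9) + 3) + 5 = 0.
Step 2. [((x - 9) + 3) + 5 = 0] subtract 5: x sits inside (… + 5). So sub: (x - 9) + 3 = -5.
Step 3. [(x - 9) + 3 = -5] subtract 3: x sits inside (… + 3). So sub: x - 9 = -8.
Step 4. [x - 9 = -8] the outer -9 inverts by adding 9 ⇒ sub: x = 1.

Answer: x ∈ {1}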